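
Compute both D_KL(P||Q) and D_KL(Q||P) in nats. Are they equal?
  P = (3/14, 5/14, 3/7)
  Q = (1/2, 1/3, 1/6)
D_KL(P||Q) = 0.2478, D_KL(Q||P) = 0.2432

KL divergence is not symmetric: D_KL(P||Q) ≠ D_KL(Q||P) in general.

D_KL(P||Q) = 0.2478 nats
D_KL(Q||P) = 0.2432 nats

No, they are not equal!

This asymmetry is why KL divergence is not a true distance metric.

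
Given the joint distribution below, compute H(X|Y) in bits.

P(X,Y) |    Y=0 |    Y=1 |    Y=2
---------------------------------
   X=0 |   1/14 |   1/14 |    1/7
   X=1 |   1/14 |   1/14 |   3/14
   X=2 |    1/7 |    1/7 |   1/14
1.4825 bits

Using the chain rule: H(X|Y) = H(X,Y) - H(Y)

First, compute H(X,Y) = 3.0391 bits

Marginal P(Y) = (2/7, 2/7, 3/7)
H(Y) = 1.5567 bits

H(X|Y) = H(X,Y) - H(Y) = 3.0391 - 1.5567 = 1.4825 bits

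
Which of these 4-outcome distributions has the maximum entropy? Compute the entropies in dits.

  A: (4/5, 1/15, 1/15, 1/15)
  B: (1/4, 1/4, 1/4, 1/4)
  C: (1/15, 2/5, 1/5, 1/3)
B

For a discrete distribution over n outcomes, entropy is maximized by the uniform distribution.

Computing entropies:
H(A) = 0.3127 dits
H(B) = 0.6021 dits
H(C) = 0.5364 dits

The uniform distribution (where all probabilities equal 1/4) achieves the maximum entropy of log_10(4) = 0.6021 dits.

Distribution B has the highest entropy.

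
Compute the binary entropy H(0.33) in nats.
0.6342 nats

The binary entropy function is:
H(p) = -p log(p) - (1-p) log(1-p)

H(0.33) = -0.33 × log_e(0.33) - 0.67 × log_e(0.67)
H(0.33) = 0.6342 nats

Note: Binary entropy is maximized at p=0.5 (H=1 bit) and minimized at p=0 or p=1 (H=0).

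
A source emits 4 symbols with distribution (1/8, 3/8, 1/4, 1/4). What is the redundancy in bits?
0.0944 bits

Redundancy measures how far a source is from maximum entropy:
R = H_max - H(X)

Maximum entropy for 4 symbols: H_max = log_2(4) = 2.0000 bits
Actual entropy: H(X) = 1.9056 bits
Redundancy: R = 2.0000 - 1.9056 = 0.0944 bits

This redundancy represents potential for compression: the source could be compressed by 0.0944 bits per symbol.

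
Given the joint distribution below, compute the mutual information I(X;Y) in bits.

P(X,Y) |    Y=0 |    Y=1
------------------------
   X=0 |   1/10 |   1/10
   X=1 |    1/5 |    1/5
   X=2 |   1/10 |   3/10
0.0464 bits

Mutual information: I(X;Y) = H(X) + H(Y) - H(X,Y)

Marginals:
P(X) = (1/5, 2/5, 2/5), H(X) = 1.5219 bits
P(Y) = (2/5, 3/5), H(Y) = 0.9710 bits

Joint entropy: H(X,Y) = 2.4464 bits

I(X;Y) = 1.5219 + 0.9710 - 2.4464 = 0.0464 bits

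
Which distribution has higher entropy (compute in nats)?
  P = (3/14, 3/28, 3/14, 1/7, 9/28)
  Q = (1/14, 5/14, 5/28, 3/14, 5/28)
P

Computing entropies in nats:
H(P) = 1.5423
H(Q) = 1.5016

Distribution P has higher entropy.

Intuition: The distribution closer to uniform (more spread out) has higher entropy.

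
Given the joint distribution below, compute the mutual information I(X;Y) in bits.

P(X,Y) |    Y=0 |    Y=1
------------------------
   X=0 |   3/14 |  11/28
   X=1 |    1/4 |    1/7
0.0561 bits

Mutual information: I(X;Y) = H(X) + H(Y) - H(X,Y)

Marginals:
P(X) = (17/28, 11/28), H(X) = 0.9666 bits
P(Y) = (13/28, 15/28), H(Y) = 0.9963 bits

Joint entropy: H(X,Y) = 1.9068 bits

I(X;Y) = 0.9666 + 0.9963 - 1.9068 = 0.0561 bits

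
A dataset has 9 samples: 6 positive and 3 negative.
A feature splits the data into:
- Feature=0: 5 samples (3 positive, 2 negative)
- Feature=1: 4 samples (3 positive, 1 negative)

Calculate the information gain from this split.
0.0183 bits

Information Gain = H(Y) - H(Y|Feature)

Before split:
P(positive) = 6/9 = 0.6667
H(Y) = 0.9183 bits

After split:
Feature=0: H = 0.9710 bits (weight = 5/9)
Feature=1: H = 0.8113 bits (weight = 4/9)
H(Y|Feature) = (5/9)×0.9710 + (4/9)×0.8113 = 0.9000 bits

Information Gain = 0.9183 - 0.9000 = 0.0183 bits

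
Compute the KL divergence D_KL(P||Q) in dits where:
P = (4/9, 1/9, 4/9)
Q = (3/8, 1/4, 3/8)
0.0265 dits

KL divergence: D_KL(P||Q) = Σ p(x) log(p(x)/q(x))

Computing term by term:
  x=0: 4/9 × log_10[(4/9)/(3/8)] = 4/9 × 0.0738 = 0.0328
  x=1: 1/9 × log_10[(1/9)/(1/4)] = 1/9 × -0.3522 = -0.0391
  x=2: 4/9 × log_10[(4/9)/(3/8)] = 4/9 × 0.0738 = 0.0328

D_KL(P||Q) = 0.0265 dits

Note: KL divergence is always non-negative and equals 0 iff P = Q.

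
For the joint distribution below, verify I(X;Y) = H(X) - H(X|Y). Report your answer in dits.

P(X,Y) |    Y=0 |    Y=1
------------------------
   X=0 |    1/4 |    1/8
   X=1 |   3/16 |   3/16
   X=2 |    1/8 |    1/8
I(X;Y) = 0.0058 dits

Mutual information has multiple equivalent forms:
- I(X;Y) = H(X) - H(X|Y)
- I(X;Y) = H(Y) - H(Y|X)
- I(X;Y) = H(X) + H(Y) - H(X,Y)

Computing all quantities:
H(X) = 0.4700, H(Y) = 0.2976, H(X,Y) = 0.7618
H(X|Y) = 0.4642, H(Y|X) = 0.2918

Verification:
H(X) - H(X|Y) = 0.4700 - 0.4642 = 0.0058
H(Y) - H(Y|X) = 0.2976 - 0.2918 = 0.0058
H(X) + H(Y) - H(X,Y) = 0.4700 + 0.2976 - 0.7618 = 0.0058

All forms give I(X;Y) = 0.0058 dits. ✓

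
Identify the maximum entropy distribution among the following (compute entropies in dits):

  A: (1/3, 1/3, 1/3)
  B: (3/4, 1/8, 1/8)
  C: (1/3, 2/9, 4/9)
A

For a discrete distribution over n outcomes, entropy is maximized by the uniform distribution.

Computing entropies:
H(A) = 0.4771 dits
H(B) = 0.3195 dits
H(C) = 0.4607 dits

The uniform distribution (where all probabilities equal 1/3) achieves the maximum entropy of log_10(3) = 0.4771 dits.

Distribution A has the highest entropy.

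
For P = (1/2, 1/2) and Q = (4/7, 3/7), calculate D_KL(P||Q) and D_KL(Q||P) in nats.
D_KL(P||Q) = 0.0103, D_KL(Q||P) = 0.0102

KL divergence is not symmetric: D_KL(P||Q) ≠ D_KL(Q||P) in general.

D_KL(P||Q) = 0.0103 nats
D_KL(Q||P) = 0.0102 nats

No, they are not equal!

This asymmetry is why KL divergence is not a true distance metric.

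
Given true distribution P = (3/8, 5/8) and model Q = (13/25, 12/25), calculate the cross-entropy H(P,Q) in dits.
0.3057 dits

Cross-entropy: H(P,Q) = -Σ p(x) log q(x)

Alternatively: H(P,Q) = H(P) + D_KL(P||Q)
H(P) = 0.2873 dits
D_KL(P||Q) = 0.0184 dits

H(P,Q) = 0.2873 + 0.0184 = 0.3057 dits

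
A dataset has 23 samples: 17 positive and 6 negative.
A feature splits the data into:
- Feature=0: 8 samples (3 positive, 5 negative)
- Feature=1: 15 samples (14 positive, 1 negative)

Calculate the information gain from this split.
0.2656 bits

Information Gain = H(Y) - H(Y|Feature)

Before split:
P(positive) = 17/23 = 0.7391
H(Y) = 0.8281 bits

After split:
Feature=0: H = 0.9544 bits (weight = 8/23)
Feature=1: H = 0.3534 bits (weight = 15/23)
H(Y|Feature) = (8/23)×0.9544 + (15/23)×0.3534 = 0.5624 bits

Information Gain = 0.8281 - 0.5624 = 0.2656 bits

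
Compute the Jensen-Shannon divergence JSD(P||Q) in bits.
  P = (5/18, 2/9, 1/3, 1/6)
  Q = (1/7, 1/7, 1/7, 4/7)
0.1351 bits

Jensen-Shannon divergence is:
JSD(P||Q) = 0.5 × D_KL(P||M) + 0.5 × D_KL(Q||M)
where M = 0.5 × (P + Q) is the mixture distribution.

M = 0.5 × (5/18, 2/9, 1/3, 1/6) + 0.5 × (1/7, 1/7, 1/7, 4/7) = (0.210317, 0.18254, 5/21, 0.369048)

D_KL(P||M) = 0.1452 bits
D_KL(Q||M) = 0.1249 bits

JSD(P||Q) = 0.5 × 0.1452 + 0.5 × 0.1249 = 0.1351 bits

Unlike KL divergence, JSD is symmetric and bounded: 0 ≤ JSD ≤ log(2).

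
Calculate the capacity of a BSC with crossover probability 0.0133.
0.8980 bits

For a binary symmetric channel (BSC) with error probability p:
Capacity C = 1 - H(p) bits per symbol

where H(p) = -p log₂(p) - (1-p) log₂(1-p) is the binary entropy function.

H(0.0133) = 0.1020 bits
C = 1 - 0.1020 = 0.8980 bits per symbol

This means we can reliably transmit up to 0.8980 bits of information per channel use.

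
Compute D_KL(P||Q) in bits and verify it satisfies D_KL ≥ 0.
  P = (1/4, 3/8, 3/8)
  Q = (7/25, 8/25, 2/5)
0.0100 bits

KL divergence satisfies the Gibbs inequality: D_KL(P||Q) ≥ 0 for all distributions P, Q.

D_KL(P||Q) = Σ p(x) log(p(x)/q(x))
Term by term:
  x=0: 1/4 × log_2[(1/4)/(7/25)] = -0.0409
  x=1: 3/8 × log_2[(3/8)/(8/25)] = 0.0858
  x=2: 3/8 × log_2[(3/8)/(2/5)] = -0.0349
D_KL(P||Q) = 0.0100 bits

D_KL(P||Q) = 0.0100 ≥ 0 ✓

This non-negativity is a fundamental property: relative entropy cannot be negative because it measures how different Q is from P.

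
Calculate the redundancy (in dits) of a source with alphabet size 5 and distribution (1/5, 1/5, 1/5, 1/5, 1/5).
0.0000 dits

Redundancy measures how far a source is from maximum entropy:
R = H_max - H(X)

Maximum entropy for 5 symbols: H_max = log_10(5) = 0.6990 dits
Actual entropy: H(X) = 0.6990 dits
Redundancy: R = 0.6990 - 0.6990 = 0.0000 dits

This redundancy represents potential for compression: the source could be compressed by 0.0000 dits per symbol.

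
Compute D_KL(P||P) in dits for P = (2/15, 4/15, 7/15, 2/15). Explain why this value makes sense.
0.0000 dits

KL divergence satisfies the Gibbs inequality: D_KL(P||Q) ≥ 0 for all distributions P, Q.

D_KL(P||Q) = Σ p(x) log(p(x)/q(x))
Each term is p(x) × log_10(p(x)/p(x)) = p(x) × log_10(1) = 0, so the sum is 0.
D_KL(P||Q) = 0.0000 dits

When P = Q, the KL divergence is exactly 0, as there is no 'divergence' between identical distributions.

This non-negativity is a fundamental property: relative entropy cannot be negative because it measures how different Q is from P.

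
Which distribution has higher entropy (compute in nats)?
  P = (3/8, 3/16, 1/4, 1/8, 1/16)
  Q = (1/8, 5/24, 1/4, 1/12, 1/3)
Q

Computing entropies in nats:
H(P) = 1.4615
H(Q) = 1.5066

Distribution Q has higher entropy.

Intuition: The distribution closer to uniform (more spread out) has higher entropy.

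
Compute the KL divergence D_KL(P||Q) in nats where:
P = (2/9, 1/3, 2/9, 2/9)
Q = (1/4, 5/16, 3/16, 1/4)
0.0069 nats

KL divergence: D_KL(P||Q) = Σ p(x) log(p(x)/q(x))

Computing term by term:
  x=0: 2/9 × log_e[(2/9)/(1/4)] = 2/9 × -0.1178 = -0.0262
  x=1: 1/3 × log_e[(1/3)/(5/16)] = 1/3 × 0.0645 = 0.0215
  x=2: 2/9 × log_e[(2/9)/(3/16)] = 2/9 × 0.1699 = 0.0378
  x=3: 2/9 × log_e[(2/9)/(1/4)] = 2/9 × -0.1178 = -0.0262

D_KL(P||Q) = 0.0069 nats

Note: KL divergence is always non-negative and equals 0 iff P = Q.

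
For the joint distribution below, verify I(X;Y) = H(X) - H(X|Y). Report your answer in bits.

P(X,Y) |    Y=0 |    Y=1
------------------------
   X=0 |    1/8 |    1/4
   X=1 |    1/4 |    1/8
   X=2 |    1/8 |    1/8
I(X;Y) = 0.0613 bits

Mutual information has multiple equivalent forms:
- I(X;Y) = H(X) - H(X|Y)
- I(X;Y) = H(Y) - H(Y|X)
- I(X;Y) = H(X) + H(Y) - H(X,Y)

Computing all quantities:
H(X) = 1.5613, H(Y) = 1.0000, H(X,Y) = 2.5000
H(X|Y) = 1.5000, H(Y|X) = 0.9387

Verification:
H(X) - H(X|Y) = 1.5613 - 1.5000 = 0.0613
H(Y) - H(Y|X) = 1.0000 - 0.9387 = 0.0613
H(X) + H(Y) - H(X,Y) = 1.5613 + 1.0000 - 2.5000 = 0.0613

All forms give I(X;Y) = 0.0613 bits. ✓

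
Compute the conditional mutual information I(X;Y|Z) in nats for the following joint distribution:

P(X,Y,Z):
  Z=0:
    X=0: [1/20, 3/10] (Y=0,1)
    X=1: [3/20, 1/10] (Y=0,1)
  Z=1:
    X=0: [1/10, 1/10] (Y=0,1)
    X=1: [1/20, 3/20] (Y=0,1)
0.0836 nats

Conditional mutual information: I(X;Y|Z) = H(X|Z) + H(Y|Z) - H(X,Y|Z)

H(Z) = 0.6730
H(X,Z) = 1.3578 → H(X|Z) = 0.6848
H(Y,Z) = 1.3195 → H(Y|Z) = 0.6465
H(X,Y,Z) = 1.9207 → H(X,Y|Z) = 1.2477

I(X;Y|Z) = 0.6848 + 0.6465 - 1.2477 = 0.0836 nats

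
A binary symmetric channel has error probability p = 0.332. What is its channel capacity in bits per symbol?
0.0830 bits

For a binary symmetric channel (BSC) with error probability p:
Capacity C = 1 - H(p) bits per symbol

where H(p) = -p log₂(p) - (1-p) log₂(1-p) is the binary entropy function.

H(0.332) = 0.9170 bits
C = 1 - 0.9170 = 0.0830 bits per symbol

This means we can reliably transmit up to 0.0830 bits of information per channel use.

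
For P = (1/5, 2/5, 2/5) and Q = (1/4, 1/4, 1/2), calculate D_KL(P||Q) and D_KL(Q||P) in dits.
D_KL(P||Q) = 0.0235, D_KL(Q||P) = 0.0217

KL divergence is not symmetric: D_KL(P||Q) ≠ D_KL(Q||P) in general.

D_KL(P||Q) = 0.0235 dits
D_KL(Q||P) = 0.0217 dits

No, they are not equal!

This asymmetry is why KL divergence is not a true distance metric.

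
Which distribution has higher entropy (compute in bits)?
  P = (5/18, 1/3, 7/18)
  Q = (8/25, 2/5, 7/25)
P

Computing entropies in bits:
H(P) = 1.5715
H(Q) = 1.5690

Distribution P has higher entropy.

Intuition: The distribution closer to uniform (more spread out) has higher entropy.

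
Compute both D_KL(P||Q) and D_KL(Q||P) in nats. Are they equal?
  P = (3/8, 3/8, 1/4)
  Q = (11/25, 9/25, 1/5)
D_KL(P||Q) = 0.0112, D_KL(Q||P) = 0.0110

KL divergence is not symmetric: D_KL(P||Q) ≠ D_KL(Q||P) in general.

D_KL(P||Q) = 0.0112 nats
D_KL(Q||P) = 0.0110 nats

No, they are not equal!

This asymmetry is why KL divergence is not a true distance metric.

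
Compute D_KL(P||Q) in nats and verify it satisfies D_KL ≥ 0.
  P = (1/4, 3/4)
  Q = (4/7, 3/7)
0.2130 nats

KL divergence satisfies the Gibbs inequality: D_KL(P||Q) ≥ 0 for all distributions P, Q.

D_KL(P||Q) = Σ p(x) log(p(x)/q(x))
Term by term:
  x=0: 1/4 × log_e[(1/4)/(4/7)] = -0.2067
  x=1: 3/4 × log_e[(3/4)/(3/7)] = 0.4197
D_KL(P||Q) = 0.2130 nats

D_KL(P||Q) = 0.2130 ≥ 0 ✓

This non-negativity is a fundamental property: relative entropy cannot be negative because it measures how different Q is from P.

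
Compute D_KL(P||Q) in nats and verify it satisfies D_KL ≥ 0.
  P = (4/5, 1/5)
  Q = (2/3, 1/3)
0.0437 nats

KL divergence satisfies the Gibbs inequality: D_KL(P||Q) ≥ 0 for all distributions P, Q.

D_KL(P||Q) = Σ p(x) log(p(x)/q(x))
Term by term:
  x=0: 4/5 × log_e[(4/5)/(2/3)] = 0.1459
  x=1: 1/5 × log_e[(1/5)/(1/3)] = -0.1022
D_KL(P||Q) = 0.0437 nats

D_KL(P||Q) = 0.0437 ≥ 0 ✓

This non-negativity is a fundamental property: relative entropy cannot be negative because it measures how different Q is from P.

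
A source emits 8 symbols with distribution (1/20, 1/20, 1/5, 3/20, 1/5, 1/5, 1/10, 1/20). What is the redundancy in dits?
0.0650 dits

Redundancy measures how far a source is from maximum entropy:
R = H_max - H(X)

Maximum entropy for 8 symbols: H_max = log_10(8) = 0.9031 dits
Actual entropy: H(X) = 0.8381 dits
Redundancy: R = 0.9031 - 0.8381 = 0.0650 dits

This redundancy represents potential for compression: the source could be compressed by 0.0650 dits per symbol.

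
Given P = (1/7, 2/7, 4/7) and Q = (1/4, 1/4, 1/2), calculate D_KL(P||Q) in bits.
0.0498 bits

KL divergence: D_KL(P||Q) = Σ p(x) log(p(x)/q(x))

Computing term by term:
  x=0: 1/7 × log_2[(1/7)/(1/4)] = 1/7 × -0.8074 = -0.1153
  x=1: 2/7 × log_2[(2/7)/(1/4)] = 2/7 × 0.1926 = 0.0550
  x=2: 4/7 × log_2[(4/7)/(1/2)] = 4/7 × 0.1926 = 0.1101

D_KL(P||Q) = 0.0498 bits

Note: KL divergence is always non-negative and equals 0 iff P = Q.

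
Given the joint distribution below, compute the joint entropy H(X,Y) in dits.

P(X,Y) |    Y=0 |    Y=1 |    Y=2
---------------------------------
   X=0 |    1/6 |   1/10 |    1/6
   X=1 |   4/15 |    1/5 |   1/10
0.7523 dits

Joint entropy is H(X,Y) = -Σ_{x,y} p(x,y) log p(x,y).

Summing over all non-zero entries:
H(X,Y) = -[1/6·log_10(1/6) + 1/10·log_10(1/10) + 1/6·log_10(1/6) + 4/15·log_10(4/15) + 1/5·log_10(1/5) + 1/10·log_10(1/10)]
H(X,Y) = 0.7523 dits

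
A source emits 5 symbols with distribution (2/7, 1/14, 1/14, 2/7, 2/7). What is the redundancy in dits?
0.0689 dits

Redundancy measures how far a source is from maximum entropy:
R = H_max - H(X)

Maximum entropy for 5 symbols: H_max = log_10(5) = 0.6990 dits
Actual entropy: H(X) = 0.6301 dits
Redundancy: R = 0.6990 - 0.6301 = 0.0689 dits

This redundancy represents potential for compression: the source could be compressed by 0.0689 dits per symbol.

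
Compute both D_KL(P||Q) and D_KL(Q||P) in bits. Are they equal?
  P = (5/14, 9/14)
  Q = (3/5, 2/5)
D_KL(P||Q) = 0.1727, D_KL(Q||P) = 0.1753

KL divergence is not symmetric: D_KL(P||Q) ≠ D_KL(Q||P) in general.

D_KL(P||Q) = 0.1727 bits
D_KL(Q||P) = 0.1753 bits

No, they are not equal!

This asymmetry is why KL divergence is not a true distance metric.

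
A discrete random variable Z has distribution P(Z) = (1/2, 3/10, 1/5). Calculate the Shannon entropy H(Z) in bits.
1.4855 bits

Shannon entropy is H(X) = -Σ p(x) log p(x).

For P = (1/2, 3/10, 1/5):
H = -1/2 × log_2(1/2) -3/10 × log_2(3/10) -1/5 × log_2(1/5)
H = 1.4855 bits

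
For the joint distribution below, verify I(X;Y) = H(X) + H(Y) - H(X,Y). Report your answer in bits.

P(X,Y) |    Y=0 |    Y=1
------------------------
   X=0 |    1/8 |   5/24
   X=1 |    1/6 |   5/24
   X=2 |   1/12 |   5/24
I(X;Y) = 0.0129 bits

Mutual information has multiple equivalent forms:
- I(X;Y) = H(X) - H(X|Y)
- I(X;Y) = H(Y) - H(Y|X)
- I(X;Y) = H(X) + H(Y) - H(X,Y)

Computing all quantities:
H(X) = 1.5774, H(Y) = 0.9544, H(X,Y) = 2.5190
H(X|Y) = 1.5645, H(Y|X) = 0.9415

Verification:
H(X) - H(X|Y) = 1.5774 - 1.5645 = 0.0129
H(Y) - H(Y|X) = 0.9544 - 0.9415 = 0.0129
H(X) + H(Y) - H(X,Y) = 1.5774 + 0.9544 - 2.5190 = 0.0129

All forms give I(X;Y) = 0.0129 bits. ✓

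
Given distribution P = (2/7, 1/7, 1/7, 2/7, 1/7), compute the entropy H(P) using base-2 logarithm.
2.2359 bits

Shannon entropy is H(X) = -Σ p(x) log p(x).

For P = (2/7, 1/7, 1/7, 2/7, 1/7):
H = -2/7 × log_2(2/7) -1/7 × log_2(1/7) -1/7 × log_2(1/7) -2/7 × log_2(2/7) -1/7 × log_2(1/7)
H = 2.2359 bits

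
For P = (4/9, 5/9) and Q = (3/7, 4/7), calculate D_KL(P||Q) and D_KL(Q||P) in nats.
D_KL(P||Q) = 0.0005, D_KL(Q||P) = 0.0005

KL divergence is not symmetric: D_KL(P||Q) ≠ D_KL(Q||P) in general.

D_KL(P||Q) = 0.0005 nats
D_KL(Q||P) = 0.0005 nats

In this case they happen to be equal (to 4 decimal places).

This asymmetry is why KL divergence is not a true distance metric.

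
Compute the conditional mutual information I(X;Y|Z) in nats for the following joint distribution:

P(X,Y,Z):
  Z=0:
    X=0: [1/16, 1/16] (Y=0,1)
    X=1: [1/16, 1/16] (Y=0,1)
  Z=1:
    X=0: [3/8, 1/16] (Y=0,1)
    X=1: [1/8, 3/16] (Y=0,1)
0.0876 nats

Conditional mutual information: I(X;Y|Z) = H(X|Z) + H(Y|Z) - H(X,Y|Z)

H(Z) = 0.5623
H(X,Z) = 1.2450 → H(X|Z) = 0.6827
H(Y,Z) = 1.2130 → H(Y|Z) = 0.6507
H(X,Y,Z) = 1.8080 → H(X,Y|Z) = 1.2457

I(X;Y|Z) = 0.6827 + 0.6507 - 1.2457 = 0.0876 nats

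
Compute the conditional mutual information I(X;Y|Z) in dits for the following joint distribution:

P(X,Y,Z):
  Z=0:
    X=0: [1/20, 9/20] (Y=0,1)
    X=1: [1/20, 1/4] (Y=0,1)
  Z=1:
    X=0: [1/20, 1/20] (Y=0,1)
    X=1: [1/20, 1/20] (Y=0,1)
0.0016 dits

Conditional mutual information: I(X;Y|Z) = H(X|Z) + H(Y|Z) - H(X,Y|Z)

H(Z) = 0.2173
H(X,Z) = 0.5074 → H(X|Z) = 0.2901
H(Y,Z) = 0.4084 → H(Y|Z) = 0.1911
H(X,Y,Z) = 0.6969 → H(X,Y|Z) = 0.4796

I(X;Y|Z) = 0.2901 + 0.1911 - 0.4796 = 0.0016 dits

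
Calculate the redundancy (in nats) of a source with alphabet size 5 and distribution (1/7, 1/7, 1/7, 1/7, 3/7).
0.1344 nats

Redundancy measures how far a source is from maximum entropy:
R = H_max - H(X)

Maximum entropy for 5 symbols: H_max = log_e(5) = 1.6094 nats
Actual entropy: H(X) = 1.4751 nats
Redundancy: R = 1.6094 - 1.4751 = 0.1344 nats

This redundancy represents potential for compression: the source could be compressed by 0.1344 nats per symbol.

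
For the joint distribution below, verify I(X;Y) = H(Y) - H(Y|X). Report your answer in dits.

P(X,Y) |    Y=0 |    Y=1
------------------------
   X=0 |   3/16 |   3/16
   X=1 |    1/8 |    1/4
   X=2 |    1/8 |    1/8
I(X;Y) = 0.0058 dits

Mutual information has multiple equivalent forms:
- I(X;Y) = H(X) - H(X|Y)
- I(X;Y) = H(Y) - H(Y|X)
- I(X;Y) = H(X) + H(Y) - H(X,Y)

Computing all quantities:
H(X) = 0.4700, H(Y) = 0.2976, H(X,Y) = 0.7618
H(X|Y) = 0.4642, H(Y|X) = 0.2918

Verification:
H(X) - H(X|Y) = 0.4700 - 0.4642 = 0.0058
H(Y) - H(Y|X) = 0.2976 - 0.2918 = 0.0058
H(X) + H(Y) - H(X,Y) = 0.4700 + 0.2976 - 0.7618 = 0.0058

All forms give I(X;Y) = 0.0058 dits. ✓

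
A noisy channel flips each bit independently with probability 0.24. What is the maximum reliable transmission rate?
0.2050 bits

For a binary symmetric channel (BSC) with error probability p:
Capacity C = 1 - H(p) bits per symbol

where H(p) = -p log₂(p) - (1-p) log₂(1-p) is the binary entropy function.

H(0.24) = 0.7950 bits
C = 1 - 0.7950 = 0.2050 bits per symbol

This means we can reliably transmit up to 0.2050 bits of information per channel use.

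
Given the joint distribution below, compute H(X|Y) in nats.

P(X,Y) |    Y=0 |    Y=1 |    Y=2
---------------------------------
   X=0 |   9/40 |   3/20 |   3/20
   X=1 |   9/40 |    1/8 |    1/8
0.6909 nats

Using the chain rule: H(X|Y) = H(X,Y) - H(Y)

First, compute H(X,Y) = 1.7602 nats

Marginal P(Y) = (9/20, 11/40, 11/40)
H(Y) = 1.0694 nats

H(X|Y) = H(X,Y) - H(Y) = 1.7602 - 1.0694 = 0.6909 nats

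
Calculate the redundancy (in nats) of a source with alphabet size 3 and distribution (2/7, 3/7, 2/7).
0.0196 nats

Redundancy measures how far a source is from maximum entropy:
R = H_max - H(X)

Maximum entropy for 3 symbols: H_max = log_e(3) = 1.0986 nats
Actual entropy: H(X) = 1.0790 nats
Redundancy: R = 1.0986 - 1.0790 = 0.0196 nats

This redundancy represents potential for compression: the source could be compressed by 0.0196 nats per symbol.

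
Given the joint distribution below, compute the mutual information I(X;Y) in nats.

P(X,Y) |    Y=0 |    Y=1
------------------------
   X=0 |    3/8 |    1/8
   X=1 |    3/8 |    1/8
0.0000 nats

Mutual information: I(X;Y) = H(X) + H(Y) - H(X,Y)

Marginals:
P(X) = (1/2, 1/2), H(X) = 0.6931 nats
P(Y) = (3/4, 1/4), H(Y) = 0.5623 nats

Joint entropy: H(X,Y) = 1.2555 nats

I(X;Y) = 0.6931 + 0.5623 - 1.2555 = 0.0000 nats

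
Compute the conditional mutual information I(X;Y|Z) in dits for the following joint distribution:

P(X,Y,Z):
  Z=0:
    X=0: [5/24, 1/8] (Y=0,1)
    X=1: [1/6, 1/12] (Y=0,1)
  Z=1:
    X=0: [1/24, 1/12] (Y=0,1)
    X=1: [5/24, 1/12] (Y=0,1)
0.0117 dits

Conditional mutual information: I(X;Y|Z) = H(X|Z) + H(Y|Z) - H(X,Y|Z)

H(Z) = 0.2950
H(X,Z) = 0.5785 → H(X|Z) = 0.2835
H(Y,Z) = 0.5819 → H(Y|Z) = 0.2869
H(X,Y,Z) = 0.8537 → H(X,Y|Z) = 0.5588

I(X;Y|Z) = 0.2835 + 0.2869 - 0.5588 = 0.0117 dits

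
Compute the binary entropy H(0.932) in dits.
0.1079 dits

The binary entropy function is:
H(p) = -p log(p) - (1-p) log(1-p)

H(0.932) = -0.932 × log_10(0.932) - 0.068 × log_10(0.068)
H(0.932) = 0.1079 dits

Note: Binary entropy is maximized at p=0.5 (H=1 bit) and minimized at p=0 or p=1 (H=0).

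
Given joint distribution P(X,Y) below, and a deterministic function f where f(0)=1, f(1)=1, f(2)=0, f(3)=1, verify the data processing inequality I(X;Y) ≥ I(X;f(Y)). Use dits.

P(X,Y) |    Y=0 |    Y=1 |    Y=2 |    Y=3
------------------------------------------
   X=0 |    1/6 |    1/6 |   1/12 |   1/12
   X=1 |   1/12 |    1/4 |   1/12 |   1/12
I(X;Y) = 0.0098, I(X;f(Y)) = 0.0000, inequality holds: 0.0098 ≥ 0.0000

Data Processing Inequality: For any Markov chain X → Y → Z, we have I(X;Y) ≥ I(X;Z).

Here Z = f(Y) is a deterministic function of Y, forming X → Y → Z.

Original I(X;Y) = 0.0098 dits

After applying f:
P(X,Z) where Z=f(Y):
- P(X,Z=0) = P(X,Y=2)
- P(X,Z=1) = P(X,Y=0) + P(X,Y=1) + P(X,Y=3)

I(X;Z) = I(X;f(Y)) = 0.0000 dits

Verification: 0.0098 ≥ 0.0000 ✓

Information cannot be created by processing; the function f can only lose information about X.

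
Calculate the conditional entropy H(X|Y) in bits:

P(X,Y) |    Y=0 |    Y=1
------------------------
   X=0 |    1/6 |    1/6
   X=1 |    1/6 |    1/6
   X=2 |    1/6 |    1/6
1.5850 bits

Using the chain rule: H(X|Y) = H(X,Y) - H(Y)

First, compute H(X,Y) = 2.5850 bits

Marginal P(Y) = (1/2, 1/2)
H(Y) = 1.0000 bits

H(X|Y) = H(X,Y) - H(Y) = 2.5850 - 1.0000 = 1.5850 bits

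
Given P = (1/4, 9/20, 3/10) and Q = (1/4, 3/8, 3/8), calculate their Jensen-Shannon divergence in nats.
0.0038 nats

Jensen-Shannon divergence is:
JSD(P||Q) = 0.5 × D_KL(P||M) + 0.5 × D_KL(Q||M)
where M = 0.5 × (P + Q) is the mixture distribution.

M = 0.5 × (1/4, 9/20, 3/10) + 0.5 × (1/4, 3/8, 3/8) = (1/4, 0.4125, 0.3375)

D_KL(P||M) = 0.0038 nats
D_KL(Q||M) = 0.0038 nats

JSD(P||Q) = 0.5 × 0.0038 + 0.5 × 0.0038 = 0.0038 nats

Unlike KL divergence, JSD is symmetric and bounded: 0 ≤ JSD ≤ log(2).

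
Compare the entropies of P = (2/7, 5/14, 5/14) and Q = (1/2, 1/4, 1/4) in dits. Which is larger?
P

Computing entropies in dits:
H(P) = 0.4748
H(Q) = 0.4515

Distribution P has higher entropy.

Intuition: The distribution closer to uniform (more spread out) has higher entropy.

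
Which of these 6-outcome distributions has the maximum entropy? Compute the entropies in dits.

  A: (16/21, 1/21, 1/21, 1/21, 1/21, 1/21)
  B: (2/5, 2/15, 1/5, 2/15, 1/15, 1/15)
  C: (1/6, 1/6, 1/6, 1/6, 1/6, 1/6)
C

For a discrete distribution over n outcomes, entropy is maximized by the uniform distribution.

Computing entropies:
H(A) = 0.4048 dits
H(B) = 0.6891 dits
H(C) = 0.7782 dits

The uniform distribution (where all probabilities equal 1/6) achieves the maximum entropy of log_10(6) = 0.7782 dits.

Distribution C has the highest entropy.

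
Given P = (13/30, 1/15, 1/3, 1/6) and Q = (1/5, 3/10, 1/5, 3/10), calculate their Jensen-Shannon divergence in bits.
0.1158 bits

Jensen-Shannon divergence is:
JSD(P||Q) = 0.5 × D_KL(P||M) + 0.5 × D_KL(Q||M)
where M = 0.5 × (P + Q) is the mixture distribution.

M = 0.5 × (13/30, 1/15, 1/3, 1/6) + 0.5 × (1/5, 3/10, 1/5, 3/10) = (0.316667, 0.183333, 4/15, 7/30)

D_KL(P||M) = 0.1252 bits
D_KL(Q||M) = 0.1063 bits

JSD(P||Q) = 0.5 × 0.1252 + 0.5 × 0.1063 = 0.1158 bits

Unlike KL divergence, JSD is symmetric and bounded: 0 ≤ JSD ≤ log(2).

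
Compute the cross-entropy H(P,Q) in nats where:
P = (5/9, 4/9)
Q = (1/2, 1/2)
0.6931 nats

Cross-entropy: H(P,Q) = -Σ p(x) log q(x)

Alternatively: H(P,Q) = H(P) + D_KL(P||Q)
H(P) = 0.6870 nats
D_KL(P||Q) = 0.0062 nats

H(P,Q) = 0.6870 + 0.0062 = 0.6931 nats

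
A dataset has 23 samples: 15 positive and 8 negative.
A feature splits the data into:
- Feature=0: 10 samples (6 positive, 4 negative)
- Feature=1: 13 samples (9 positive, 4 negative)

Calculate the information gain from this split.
0.0066 bits

Information Gain = H(Y) - H(Y|Feature)

Before split:
P(positive) = 15/23 = 0.6522
H(Y) = 0.9321 bits

After split:
Feature=0: H = 0.9710 bits (weight = 10/23)
Feature=1: H = 0.8905 bits (weight = 13/23)
H(Y|Feature) = (10/23)×0.9710 + (13/23)×0.8905 = 0.9255 bits

Information Gain = 0.9321 - 0.9255 = 0.0066 bits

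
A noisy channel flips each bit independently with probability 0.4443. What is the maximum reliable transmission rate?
0.0090 bits

For a binary symmetric channel (BSC) with error probability p:
Capacity C = 1 - H(p) bits per symbol

where H(p) = -p log₂(p) - (1-p) log₂(1-p) is the binary entropy function.

H(0.4443) = 0.9910 bits
C = 1 - 0.9910 = 0.0090 bits per symbol

This means we can reliably transmit up to 0.0090 bits of information per channel use.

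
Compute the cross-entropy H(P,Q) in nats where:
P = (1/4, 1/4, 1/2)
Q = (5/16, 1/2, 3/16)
1.3011 nats

Cross-entropy: H(P,Q) = -Σ p(x) log q(x)

Alternatively: H(P,Q) = H(P) + D_KL(P||Q)
H(P) = 1.0397 nats
D_KL(P||Q) = 0.2613 nats

H(P,Q) = 1.0397 + 0.2613 = 1.3011 nats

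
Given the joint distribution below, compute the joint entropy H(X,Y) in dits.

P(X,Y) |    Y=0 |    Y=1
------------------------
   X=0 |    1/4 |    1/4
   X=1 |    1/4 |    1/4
0.6021 dits

Joint entropy is H(X,Y) = -Σ_{x,y} p(x,y) log p(x,y).

Summing over all non-zero entries:
H(X,Y) = -[1/4·log_10(1/4) + 1/4·log_10(1/4) + 1/4·log_10(1/4) + 1/4·log_10(1/4)]
H(X,Y) = 0.6021 dits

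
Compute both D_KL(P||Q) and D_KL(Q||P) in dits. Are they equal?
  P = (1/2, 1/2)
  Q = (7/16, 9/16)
D_KL(P||Q) = 0.0034, D_KL(Q||P) = 0.0034

KL divergence is not symmetric: D_KL(P||Q) ≠ D_KL(Q||P) in general.

D_KL(P||Q) = 0.0034 dits
D_KL(Q||P) = 0.0034 dits

In this case they happen to be equal (to 4 decimal places).

This asymmetry is why KL divergence is not a true distance metric.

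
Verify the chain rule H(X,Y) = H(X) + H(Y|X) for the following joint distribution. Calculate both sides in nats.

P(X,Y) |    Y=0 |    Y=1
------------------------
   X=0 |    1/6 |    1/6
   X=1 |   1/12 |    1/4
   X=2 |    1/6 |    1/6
H(X,Y) = 1.7482, H(X) = 1.0986, H(Y|X) = 0.6495 (all in nats)

Chain rule: H(X,Y) = H(X) + H(Y|X)

Left side — joint entropy directly:
H(X,Y) = -Σ p(x,y) log p(x,y) = 1.7482 nats

Right side — compute H(Y|X) from the conditional distributions:
P(X) = (1/3, 1/3, 1/3), so H(X) = 1.0986 nats
H(Y|X) = Σ_x P(X=x) · H(Y|X=x):
  P(Y|X=0) = (1/2, 1/2), H(Y|X=0) = 0.6931, weight P(X=0) = 1/3
  P(Y|X=1) = (1/4, 3/4), H(Y|X=1) = 0.5623, weight P(X=1) = 1/3
  P(Y|X=2) = (1/2, 1/2), H(Y|X=2) = 0.6931, weight P(X=2) = 1/3
H(Y|X) = 0.6495 nats

H(X) + H(Y|X) = 1.0986 + 0.6495 = 1.7482 nats

Both sides equal 1.7482 nats. ✓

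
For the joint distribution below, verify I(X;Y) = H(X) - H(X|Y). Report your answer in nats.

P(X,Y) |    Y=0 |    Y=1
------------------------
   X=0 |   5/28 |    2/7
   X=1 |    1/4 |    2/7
I(X;Y) = 0.0034 nats

Mutual information has multiple equivalent forms:
- I(X;Y) = H(X) - H(X|Y)
- I(X;Y) = H(Y) - H(Y|X)
- I(X;Y) = H(X) + H(Y) - H(X,Y)

Computing all quantities:
H(X) = 0.6906, H(Y) = 0.6829, H(X,Y) = 1.3701
H(X|Y) = 0.6872, H(Y|X) = 0.6795

Verification:
H(X) - H(X|Y) = 0.6906 - 0.6872 = 0.0034
H(Y) - H(Y|X) = 0.6829 - 0.6795 = 0.0034
H(X) + H(Y) - H(X,Y) = 0.6906 + 0.6829 - 1.3701 = 0.0034

All forms give I(X;Y) = 0.0034 nats. ✓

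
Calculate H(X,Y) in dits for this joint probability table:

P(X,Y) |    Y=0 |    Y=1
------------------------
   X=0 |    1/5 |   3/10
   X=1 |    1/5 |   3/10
0.5933 dits

Joint entropy is H(X,Y) = -Σ_{x,y} p(x,y) log p(x,y).

Summing over all non-zero entries:
H(X,Y) = -[1/5·log_10(1/5) + 3/10·log_10(3/10) + 1/5·log_10(1/5) + 3/10·log_10(3/10)]
H(X,Y) = 0.5933 dits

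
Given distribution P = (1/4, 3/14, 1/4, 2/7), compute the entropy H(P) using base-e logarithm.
1.3812 nats

Shannon entropy is H(X) = -Σ p(x) log p(x).

For P = (1/4, 3/14, 1/4, 2/7):
H = -1/4 × log_e(1/4) -3/14 × log_e(3/14) -1/4 × log_e(1/4) -2/7 × log_e(2/7)
H = 1.3812 nats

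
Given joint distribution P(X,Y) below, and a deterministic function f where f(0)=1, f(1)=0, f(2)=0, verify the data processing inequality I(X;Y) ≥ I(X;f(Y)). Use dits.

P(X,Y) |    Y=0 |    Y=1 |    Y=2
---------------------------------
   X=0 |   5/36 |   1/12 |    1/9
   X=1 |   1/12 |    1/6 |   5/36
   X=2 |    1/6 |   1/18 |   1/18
I(X;Y) = 0.0244, I(X;f(Y)) = 0.0229, inequality holds: 0.0244 ≥ 0.0229

Data Processing Inequality: For any Markov chain X → Y → Z, we have I(X;Y) ≥ I(X;Z).

Here Z = f(Y) is a deterministic function of Y, forming X → Y → Z.

Original I(X;Y) = 0.0244 dits

After applying f:
P(X,Z) where Z=f(Y):
- P(X,Z=0) = P(X,Y=1) + P(X,Y=2)
- P(X,Z=1) = P(X,Y=0)

I(X;Z) = I(X;f(Y)) = 0.0229 dits

Verification: 0.0244 ≥ 0.0229 ✓

Information cannot be created by processing; the function f can only lose information about X.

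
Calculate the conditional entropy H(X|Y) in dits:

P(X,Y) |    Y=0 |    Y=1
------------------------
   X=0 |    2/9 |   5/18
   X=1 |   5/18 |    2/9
0.2983 dits

Using the chain rule: H(X|Y) = H(X,Y) - H(Y)

First, compute H(X,Y) = 0.5994 dits

Marginal P(Y) = (1/2, 1/2)
H(Y) = 0.3010 dits

H(X|Y) = H(X,Y) - H(Y) = 0.5994 - 0.3010 = 0.2983 dits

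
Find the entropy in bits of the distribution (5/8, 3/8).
0.9544 bits

Shannon entropy is H(X) = -Σ p(x) log p(x).

For P = (5/8, 3/8):
H = -5/8 × log_2(5/8) -3/8 × log_2(3/8)
H = 0.9544 bits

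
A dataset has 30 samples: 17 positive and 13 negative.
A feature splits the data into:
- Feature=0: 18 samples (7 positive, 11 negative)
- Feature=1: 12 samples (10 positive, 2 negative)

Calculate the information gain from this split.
0.1487 bits

Information Gain = H(Y) - H(Y|Feature)

Before split:
P(positive) = 17/30 = 0.5667
H(Y) = 0.9871 bits

After split:
Feature=0: H = 0.9641 bits (weight = 18/30)
Feature=1: H = 0.6500 bits (weight = 12/30)
H(Y|Feature) = (18/30)×0.9641 + (12/30)×0.6500 = 0.8385 bits

Information Gain = 0.9871 - 0.8385 = 0.1487 bits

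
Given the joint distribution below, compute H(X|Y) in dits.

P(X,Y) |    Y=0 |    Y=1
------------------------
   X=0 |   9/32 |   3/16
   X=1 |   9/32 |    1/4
0.2991 dits

Using the chain rule: H(X|Y) = H(X,Y) - H(Y)

First, compute H(X,Y) = 0.5967 dits

Marginal P(Y) = (9/16, 7/16)
H(Y) = 0.2976 dits

H(X|Y) = H(X,Y) - H(Y) = 0.5967 - 0.2976 = 0.2991 dits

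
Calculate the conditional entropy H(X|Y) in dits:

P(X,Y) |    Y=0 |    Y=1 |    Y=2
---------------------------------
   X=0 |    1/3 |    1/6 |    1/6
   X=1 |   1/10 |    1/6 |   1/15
0.2626 dits

Using the chain rule: H(X|Y) = H(X,Y) - H(Y)

First, compute H(X,Y) = 0.7265 dits

Marginal P(Y) = (13/30, 1/3, 7/30)
H(Y) = 0.4639 dits

H(X|Y) = H(X,Y) - H(Y) = 0.7265 - 0.4639 = 0.2626 dits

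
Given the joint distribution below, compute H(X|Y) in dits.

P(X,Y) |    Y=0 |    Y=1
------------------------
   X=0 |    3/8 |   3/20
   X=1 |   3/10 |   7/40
0.2988 dits

Using the chain rule: H(X|Y) = H(X,Y) - H(Y)

First, compute H(X,Y) = 0.5727 dits

Marginal P(Y) = (27/40, 13/40)
H(Y) = 0.2739 dits

H(X|Y) = H(X,Y) - H(Y) = 0.5727 - 0.2739 = 0.2988 dits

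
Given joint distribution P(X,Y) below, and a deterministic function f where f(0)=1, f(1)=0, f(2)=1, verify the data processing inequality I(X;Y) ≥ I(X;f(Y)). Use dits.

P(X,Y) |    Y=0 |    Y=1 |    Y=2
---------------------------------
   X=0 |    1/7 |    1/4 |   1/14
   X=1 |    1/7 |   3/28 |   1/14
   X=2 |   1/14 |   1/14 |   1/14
I(X;Y) = 0.0120, I(X;f(Y)) = 0.0093, inequality holds: 0.0120 ≥ 0.0093

Data Processing Inequality: For any Markov chain X → Y → Z, we have I(X;Y) ≥ I(X;Z).

Here Z = f(Y) is a deterministic function of Y, forming X → Y → Z.

Original I(X;Y) = 0.0120 dits

After applying f:
P(X,Z) where Z=f(Y):
- P(X,Z=0) = P(X,Y=1)
- P(X,Z=1) = P(X,Y=0) + P(X,Y=2)

I(X;Z) = I(X;f(Y)) = 0.0093 dits

Verification: 0.0120 ≥ 0.0093 ✓

Information cannot be created by processing; the function f can only lose information about X.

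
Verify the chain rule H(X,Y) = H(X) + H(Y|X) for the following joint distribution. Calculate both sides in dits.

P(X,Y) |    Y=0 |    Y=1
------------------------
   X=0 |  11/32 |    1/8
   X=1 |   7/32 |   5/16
H(X,Y) = 0.5745, H(X) = 0.3002, H(Y|X) = 0.2744 (all in dits)

Chain rule: H(X,Y) = H(X) + H(Y|X)

Left side — joint entropy directly:
H(X,Y) = -Σ p(x,y) log p(x,y) = 0.5745 dits

Right side — compute H(Y|X) from the conditional distributions:
P(X) = (15/32, 17/32), so H(X) = 0.3002 dits
H(Y|X) = Σ_x P(X=x) · H(Y|X=x):
  P(Y|X=0) = (11/15, 4/15), H(Y|X=0) = 0.2519, weight P(X=0) = 15/32
  P(Y|X=1) = (7/17, 10/17), H(Y|X=1) = 0.2942, weight P(X=1) = 17/32
H(Y|X) = 0.2744 dits

H(X) + H(Y|X) = 0.3002 + 0.2744 = 0.5745 dits

Both sides equal 0.5745 dits. ✓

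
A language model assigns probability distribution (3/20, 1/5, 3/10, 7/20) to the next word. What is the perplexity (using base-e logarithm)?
3.8003

Perplexity is e^H (or exp(H) for natural log).

First, H = -Σ p log p = 1.3351 nats
Perplexity = e^1.3351 = 3.8003

Interpretation: The model's uncertainty is equivalent to choosing uniformly among 3.8 options.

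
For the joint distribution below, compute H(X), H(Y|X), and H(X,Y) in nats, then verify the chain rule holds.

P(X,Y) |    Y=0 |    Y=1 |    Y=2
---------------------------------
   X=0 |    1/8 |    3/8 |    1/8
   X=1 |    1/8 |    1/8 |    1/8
H(X,Y) = 1.6675, H(X) = 0.6616, H(Y|X) = 1.0059 (all in nats)

Chain rule: H(X,Y) = H(X) + H(Y|X)

Left side — joint entropy directly:
H(X,Y) = -Σ p(x,y) log p(x,y) = 1.6675 nats

Right side — compute H(Y|X) from the conditional distributions:
P(X) = (5/8, 3/8), so H(X) = 0.6616 nats
H(Y|X) = Σ_x P(X=x) · H(Y|X=x):
  P(Y|X=0) = (1/5, 3/5, 1/5), H(Y|X=0) = 0.9503, weight P(X=0) = 5/8
  P(Y|X=1) = (1/3, 1/3, 1/3), H(Y|X=1) = 1.0986, weight P(X=1) = 3/8
H(Y|X) = 1.0059 nats

H(X) + H(Y|X) = 0.6616 + 1.0059 = 1.6675 nats

Both sides equal 1.6675 nats. ✓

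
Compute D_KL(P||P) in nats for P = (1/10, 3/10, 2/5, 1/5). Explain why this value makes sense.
0.0000 nats

KL divergence satisfies the Gibbs inequality: D_KL(P||Q) ≥ 0 for all distributions P, Q.

D_KL(P||Q) = Σ p(x) log(p(x)/q(x))
Each term is p(x) × log_e(p(x)/p(x)) = p(x) × log_e(1) = 0, so the sum is 0.
D_KL(P||Q) = 0.0000 nats

When P = Q, the KL divergence is exactly 0, as there is no 'divergence' between identical distributions.

This non-negativity is a fundamental property: relative entropy cannot be negative because it measures how different Q is from P.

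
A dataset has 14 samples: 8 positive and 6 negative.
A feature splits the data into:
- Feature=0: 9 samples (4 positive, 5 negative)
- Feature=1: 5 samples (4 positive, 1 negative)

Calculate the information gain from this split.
0.0903 bits

Information Gain = H(Y) - H(Y|Feature)

Before split:
P(positive) = 8/14 = 0.5714
H(Y) = 0.9852 bits

After split:
Feature=0: H = 0.9911 bits (weight = 9/14)
Feature=1: H = 0.7219 bits (weight = 5/14)
H(Y|Feature) = (9/14)×0.9911 + (5/14)×0.7219 = 0.8950 bits

Information Gain = 0.9852 - 0.8950 = 0.0903 bits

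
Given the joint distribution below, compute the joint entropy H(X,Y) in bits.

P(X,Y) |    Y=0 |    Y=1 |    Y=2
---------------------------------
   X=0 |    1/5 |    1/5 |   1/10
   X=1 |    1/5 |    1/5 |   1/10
2.5219 bits

Joint entropy is H(X,Y) = -Σ_{x,y} p(x,y) log p(x,y).

Summing over all non-zero entries:
H(X,Y) = -[1/5·log_2(1/5) + 1/5·log_2(1/5) + 1/10·log_2(1/10) + 1/5·log_2(1/5) + 1/5·log_2(1/5) + 1/10·log_2(1/10)]
H(X,Y) = 2.5219 bits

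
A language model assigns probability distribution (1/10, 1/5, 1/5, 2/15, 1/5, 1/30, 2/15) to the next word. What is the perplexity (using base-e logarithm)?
6.3382

Perplexity is e^H (or exp(H) for natural log).

First, H = -Σ p log p = 1.8466 nats
Perplexity = e^1.8466 = 6.3382

Interpretation: The model's uncertainty is equivalent to choosing uniformly among 6.3 options.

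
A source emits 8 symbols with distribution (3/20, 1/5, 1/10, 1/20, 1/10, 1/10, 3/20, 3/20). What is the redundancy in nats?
0.0633 nats

Redundancy measures how far a source is from maximum entropy:
R = H_max - H(X)

Maximum entropy for 8 symbols: H_max = log_e(8) = 2.0794 nats
Actual entropy: H(X) = 2.0162 nats
Redundancy: R = 2.0794 - 2.0162 = 0.0633 nats

This redundancy represents potential for compression: the source could be compressed by 0.0633 nats per symbol.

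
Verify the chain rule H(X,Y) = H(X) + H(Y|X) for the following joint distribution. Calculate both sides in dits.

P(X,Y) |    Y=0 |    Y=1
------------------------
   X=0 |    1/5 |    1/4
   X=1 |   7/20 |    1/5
H(X,Y) = 0.5897, H(X) = 0.2989, H(Y|X) = 0.2908 (all in dits)

Chain rule: H(X,Y) = H(X) + H(Y|X)

Left side — joint entropy directly:
H(X,Y) = -Σ p(x,y) log p(x,y) = 0.5897 dits

Right side — compute H(Y|X) from the conditional distributions:
P(X) = (9/20, 11/20), so H(X) = 0.2989 dits
H(Y|X) = Σ_x P(X=x) · H(Y|X=x):
  P(Y|X=0) = (4/9, 5/9), H(Y|X=0) = 0.2983, weight P(X=0) = 9/20
  P(Y|X=1) = (7/11, 4/11), H(Y|X=1) = 0.2847, weight P(X=1) = 11/20
H(Y|X) = 0.2908 dits

H(X) + H(Y|X) = 0.2989 + 0.2908 = 0.5897 dits

Both sides equal 0.5897 dits. ✓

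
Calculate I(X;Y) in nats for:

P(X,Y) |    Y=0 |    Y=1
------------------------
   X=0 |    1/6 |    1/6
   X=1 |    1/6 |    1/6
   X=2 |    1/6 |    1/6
0.0000 nats

Mutual information: I(X;Y) = H(X) + H(Y) - H(X,Y)

Marginals:
P(X) = (1/3, 1/3, 1/3), H(X) = 1.0986 nats
P(Y) = (1/2, 1/2), H(Y) = 0.6931 nats

Joint entropy: H(X,Y) = 1.7918 nats

I(X;Y) = 1.0986 + 0.6931 - 1.7918 = 0.0000 nats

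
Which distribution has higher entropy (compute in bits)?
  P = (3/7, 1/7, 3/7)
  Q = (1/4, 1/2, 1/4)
Q

Computing entropies in bits:
H(P) = 1.4488
H(Q) = 1.5000

Distribution Q has higher entropy.

Intuition: The distribution closer to uniform (more spread out) has higher entropy.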